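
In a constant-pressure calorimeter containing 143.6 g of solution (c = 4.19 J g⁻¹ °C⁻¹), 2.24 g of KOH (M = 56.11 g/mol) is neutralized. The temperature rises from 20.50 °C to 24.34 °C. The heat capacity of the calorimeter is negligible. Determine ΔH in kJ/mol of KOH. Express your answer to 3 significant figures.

|ΔT| = |24.34 − 20.50| = 3.84 °C
|q_surr| = (143.6 × 4.19) × 3.84 = 601.684 × 3.84 = 2310 J
n(KOH) = 2.24 / 56.11 = 0.03992 mol
Temperature rose, so q_rxn = −|q_surr| = -2.310 kJ
ΔH = q_rxn / n = -57.87 kJ/mol

ΔH = -57.9 kJ/mol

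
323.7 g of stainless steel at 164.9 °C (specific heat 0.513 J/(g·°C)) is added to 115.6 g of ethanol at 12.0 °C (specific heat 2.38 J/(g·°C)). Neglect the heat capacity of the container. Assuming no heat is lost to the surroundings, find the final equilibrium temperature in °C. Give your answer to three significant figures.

Heat lost by stainless steel = heat gained by ethanol.
(323.7)(0.513)(164.9 − T) = (115.6)(2.38)(T − 12.0)
166.0581 (164.9 − T) = 275.128 (T − 12.0)
27383 − 166.0581 T = 275.128 T − 3301.5
30684.5 = 441.1861 T
T = 69.55 °C

T_f = 69.6 °C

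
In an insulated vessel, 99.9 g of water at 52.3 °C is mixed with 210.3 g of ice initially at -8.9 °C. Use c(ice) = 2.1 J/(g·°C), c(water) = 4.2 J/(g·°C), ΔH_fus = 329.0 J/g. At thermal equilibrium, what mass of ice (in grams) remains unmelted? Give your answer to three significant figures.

m_ice remaining = 156 g

Heat to warm all ice to 0 °C: 210.3×2.1×8.9 = 3930.5 J
Heat released by water cooling to 0 °C: 99.9×4.2×52.3 = 21944 J
21944 J < 3930.5 + 210.3×329.0 = 73119.2 J, so not all ice melts; final T = 0 °C.
Heat left for melting: 21944 − 3930.5 = 18013.5 J
Mass melted = 18013.5 / 329.0 = 54.75 g
Ice remaining = 210.3 − 54.75 = 155.55 g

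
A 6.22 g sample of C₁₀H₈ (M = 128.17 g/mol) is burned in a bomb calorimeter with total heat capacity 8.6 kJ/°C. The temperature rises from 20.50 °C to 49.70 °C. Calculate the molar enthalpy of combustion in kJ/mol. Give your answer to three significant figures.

ΔH = -5170 kJ/mol

ΔT = 49.70 − 20.50 = 29.20 °C
q_cal = C_cal × ΔT = 8.6 × 29.20 = 251.12 kJ
n = 6.22 / 128.17 = 0.04853 mol
q_rxn = −q_cal = -251.12 kJ
ΔH = -251.12 / 0.04853 = -5174.5 kJ/mol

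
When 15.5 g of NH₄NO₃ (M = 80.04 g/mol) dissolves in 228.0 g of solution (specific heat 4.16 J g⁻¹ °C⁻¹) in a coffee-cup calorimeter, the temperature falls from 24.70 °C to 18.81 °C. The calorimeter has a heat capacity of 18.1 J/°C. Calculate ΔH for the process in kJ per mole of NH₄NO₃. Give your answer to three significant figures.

ΔH = 29.4 kJ/mol

|ΔT| = |18.81 − 24.70| = 5.89 °C
|q_surr| = (228.0 × 4.16 + 18.1) × 5.89 = 966.58 × 5.89 = 5693 J
n(NH₄NO₃) = 15.5 / 80.04 = 0.1937 mol
Temperature fell, so q_rxn = +|q_surr| = 5.693 kJ
ΔH = q_rxn / n = 29.39 kJ/mol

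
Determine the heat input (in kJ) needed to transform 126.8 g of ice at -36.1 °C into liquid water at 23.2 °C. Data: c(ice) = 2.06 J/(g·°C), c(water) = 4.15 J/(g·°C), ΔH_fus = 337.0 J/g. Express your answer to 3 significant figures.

q = 64.4 kJ

q1 (heat ice -36.1→0.0 °C): 126.8 × 2.06 × 36.1 = 9430 J
q2 (melt at 0 °C): 126.8 × 337.0 = 42732 J
q3 (heat water 0.0→23.2 °C): 126.8 × 4.15 × 23.2 = 12208 J
Total: 9430 + 42732 + 12208 = 64370 J = 64.4 kJ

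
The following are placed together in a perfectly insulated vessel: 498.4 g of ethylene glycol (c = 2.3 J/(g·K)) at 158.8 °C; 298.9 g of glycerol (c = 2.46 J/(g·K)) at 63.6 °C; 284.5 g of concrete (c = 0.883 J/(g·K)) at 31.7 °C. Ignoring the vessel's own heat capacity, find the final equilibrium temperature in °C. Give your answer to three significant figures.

T_f = 111 °C

Σ mᵢcᵢ(T − Tᵢ) = 0  ⇒  T = Σ mᵢcᵢTᵢ / Σ mᵢcᵢ
Σ mᵢcᵢ = 498.4×2.3 + 298.9×2.46 + 284.5×0.883 = 2132.8275
Σ mᵢcᵢTᵢ = 1146.32×158.8 + 735.294×63.6 + 251.2135×31.7 = 236760
T = 236760 / 2132.8275 = 111.0 °C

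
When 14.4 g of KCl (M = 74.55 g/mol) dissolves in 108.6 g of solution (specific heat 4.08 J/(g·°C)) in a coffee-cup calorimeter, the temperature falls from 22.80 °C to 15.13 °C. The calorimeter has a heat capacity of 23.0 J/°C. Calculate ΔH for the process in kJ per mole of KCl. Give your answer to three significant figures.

|ΔT| = |15.13 − 22.80| = 7.67 °C
|q_surr| = (108.6 × 4.08 + 23.0) × 7.67 = 466.088 × 7.67 = 3575 J
n(KCl) = 14.4 / 74.55 = 0.1932 mol
Temperature fell, so q_rxn = +|q_surr| = 3.575 kJ
ΔH = q_rxn / n = 18.50 kJ/mol

ΔH = 18.5 kJ/mol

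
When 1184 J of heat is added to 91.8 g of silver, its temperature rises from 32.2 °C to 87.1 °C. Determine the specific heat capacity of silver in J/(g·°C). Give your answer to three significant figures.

c = 0.235 J/(g·°C)

c = q / (m ΔT) = 1184 / (91.8 × 54.9)
c = 1184 / 5039.82 = 0.235 J/(g·°C)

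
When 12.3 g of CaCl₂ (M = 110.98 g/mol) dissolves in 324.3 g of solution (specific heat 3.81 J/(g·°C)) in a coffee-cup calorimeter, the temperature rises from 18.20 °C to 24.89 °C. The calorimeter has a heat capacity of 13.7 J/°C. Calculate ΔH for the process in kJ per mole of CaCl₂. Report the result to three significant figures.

|ΔT| = |24.89 − 18.20| = 6.69 °C
|q_surr| = (324.3 × 3.81 + 13.7) × 6.69 = 1249.283 × 6.69 = 8358 J
n(CaCl₂) = 12.3 / 110.98 = 0.1108 mol
Temperature rose, so q_rxn = −|q_surr| = -8.358 kJ
ΔH = q_rxn / n = -75.43 kJ/mol

ΔH = -75.4 kJ/mol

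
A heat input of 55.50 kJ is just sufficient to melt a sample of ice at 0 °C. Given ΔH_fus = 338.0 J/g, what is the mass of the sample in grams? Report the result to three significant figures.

m = q / ΔH_fus = 55500 J / 338.0 J/g = 164 g

m = 164 g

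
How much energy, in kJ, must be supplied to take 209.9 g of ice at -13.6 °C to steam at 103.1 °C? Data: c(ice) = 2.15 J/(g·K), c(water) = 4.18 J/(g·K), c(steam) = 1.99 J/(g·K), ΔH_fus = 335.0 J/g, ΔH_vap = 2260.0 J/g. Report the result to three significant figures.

q = 640 kJ

q1 (heat ice -13.6→0.0 °C): 209.9 × 2.15 × 13.6 = 6137 J
q2 (melt at 0 °C): 209.9 × 335.0 = 70317 J
q3 (heat water 0.0→100.0 °C): 209.9 × 4.18 × 100.0 = 87738 J
q4 (vaporize at 100 °C): 209.9 × 2260.0 = 474374 J
q5 (heat steam 100.0→103.1 °C): 209.9 × 1.99 × 3.1 = 1295 J
Total: 6137 + 70317 + 87738 + 474374 + 1295 = 639861 J = 640 kJ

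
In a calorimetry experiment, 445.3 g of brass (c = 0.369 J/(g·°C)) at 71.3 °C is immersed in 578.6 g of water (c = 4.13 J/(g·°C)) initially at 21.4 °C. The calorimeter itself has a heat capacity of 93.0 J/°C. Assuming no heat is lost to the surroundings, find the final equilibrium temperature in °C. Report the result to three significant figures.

Heat lost by brass = heat gained by water + calorimeter.
(445.3)(0.369)(71.3 − T) = [(578.6)(4.13) + 93.0](T − 21.4)
164.3157 (71.3 − T) = 2482.618 (T − 21.4)
11716 − 164.3157 T = 2482.618 T − 53128
64844 = 2646.9337 T
T = 24.50 °C

T_f = 24.5 °C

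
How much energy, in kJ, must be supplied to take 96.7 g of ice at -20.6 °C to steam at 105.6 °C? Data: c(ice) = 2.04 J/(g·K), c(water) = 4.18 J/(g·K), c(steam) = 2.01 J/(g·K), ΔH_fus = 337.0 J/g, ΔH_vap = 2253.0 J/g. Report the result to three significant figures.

q = 296 kJ

q1 (heat ice -20.6→0.0 °C): 96.7 × 2.04 × 20.6 = 4064 J
q2 (melt at 0 °C): 96.7 × 337.0 = 32588 J
q3 (heat water 0.0→100.0 °C): 96.7 × 4.18 × 100.0 = 40421 J
q4 (vaporize at 100 °C): 96.7 × 2253.0 = 217865 J
q5 (heat steam 100.0→105.6 °C): 96.7 × 2.01 × 5.6 = 1088 J
Total: 4064 + 32588 + 40421 + 217865 + 1088 = 296026 J = 296 kJ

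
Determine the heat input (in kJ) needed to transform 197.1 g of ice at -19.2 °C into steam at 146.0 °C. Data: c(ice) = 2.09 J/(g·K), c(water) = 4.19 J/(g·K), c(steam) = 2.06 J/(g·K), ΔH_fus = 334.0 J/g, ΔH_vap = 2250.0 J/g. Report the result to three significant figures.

q1 (heat ice -19.2→0.0 °C): 197.1 × 2.09 × 19.2 = 7909 J
q2 (melt at 0 °C): 197.1 × 334.0 = 65831 J
q3 (heat water 0.0→100.0 °C): 197.1 × 4.19 × 100.0 = 82585 J
q4 (vaporize at 100 °C): 197.1 × 2250.0 = 443475 J
q5 (heat steam 100.0→146.0 °C): 197.1 × 2.06 × 46.0 = 18677 J
Total: 7909 + 65831 + 82585 + 443475 + 18677 = 618477 J = 618 kJ

q = 618 kJ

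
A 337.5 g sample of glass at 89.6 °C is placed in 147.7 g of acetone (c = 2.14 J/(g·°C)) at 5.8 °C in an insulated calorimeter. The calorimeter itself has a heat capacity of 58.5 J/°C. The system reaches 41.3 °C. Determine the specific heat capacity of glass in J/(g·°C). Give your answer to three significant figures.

q_gained = (147.7 × 2.14 + 58.5) × (41.3 − 5.8) = 13300 J
q_lost = 337.5 × c × (89.6 − 41.3) = 16301.25 c
Set equal: c = 13300 / 16301.25 = 0.816 J/(g·°C)

c = 0.816 J/(g·°C)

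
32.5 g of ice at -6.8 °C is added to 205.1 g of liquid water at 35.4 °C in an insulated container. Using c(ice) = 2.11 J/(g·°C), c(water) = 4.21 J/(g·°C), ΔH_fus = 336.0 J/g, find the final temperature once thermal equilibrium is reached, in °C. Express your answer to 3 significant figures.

Heat to bring ice to 0 °C and melt it: q₁ = 32.5×2.11×6.8 + 32.5×336.0 = 11386 J
Heat the water can supply cooling to 0 °C: 205.1×4.21×35.4 = 30566.9 J > q₁, so all ice melts.
Energy balance: 205.1×4.21×(35.4 − T) = 11386 + 32.5×4.21×(T − 0)
863.471(35.4 − T) = 11386 + 136.825 T
30566.9 − 11386 = 1000.296 T
T = 19180.9 / 1000.296 = 19.18 °C

T_f = 19.2 °C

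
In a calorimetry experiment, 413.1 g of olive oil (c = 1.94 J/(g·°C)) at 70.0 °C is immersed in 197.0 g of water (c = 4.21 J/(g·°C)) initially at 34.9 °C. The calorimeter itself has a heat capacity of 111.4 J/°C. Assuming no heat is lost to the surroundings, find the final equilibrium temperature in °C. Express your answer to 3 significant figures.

T_f = 51.0 °C

Heat lost by olive oil = heat gained by water + calorimeter.
(413.1)(1.94)(70.0 − T) = [(197.0)(4.21) + 111.4](T − 34.9)
801.414 (70.0 − T) = 940.77 (T − 34.9)
56099 − 801.414 T = 940.77 T − 32833
88932 = 1742.184 T
T = 51.046 °C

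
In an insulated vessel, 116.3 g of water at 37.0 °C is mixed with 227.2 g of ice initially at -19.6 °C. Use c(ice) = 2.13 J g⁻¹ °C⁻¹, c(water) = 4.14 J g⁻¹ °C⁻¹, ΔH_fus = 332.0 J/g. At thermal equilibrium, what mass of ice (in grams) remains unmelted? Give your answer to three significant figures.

Heat to warm all ice to 0 °C: 227.2×2.13×19.6 = 9485.1 J
Heat released by water cooling to 0 °C: 116.3×4.14×37.0 = 17815 J
17815 J < 9485.1 + 227.2×332.0 = 84915.5 J, so not all ice melts; final T = 0 °C.
Heat left for melting: 17815 − 9485.1 = 8329.9 J
Mass melted = 8329.9 / 332.0 = 25.09 g
Ice remaining = 227.2 − 25.09 = 202.11 g

m_ice remaining = 202 g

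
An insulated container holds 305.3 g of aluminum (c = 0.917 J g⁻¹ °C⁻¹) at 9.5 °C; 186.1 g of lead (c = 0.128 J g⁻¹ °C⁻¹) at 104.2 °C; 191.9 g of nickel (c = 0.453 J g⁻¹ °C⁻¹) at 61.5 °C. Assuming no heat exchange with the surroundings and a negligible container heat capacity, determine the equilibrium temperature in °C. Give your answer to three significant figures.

T_f = 26.8 °C

Σ mᵢcᵢ(T − Tᵢ) = 0  ⇒  T = Σ mᵢcᵢTᵢ / Σ mᵢcᵢ
Σ mᵢcᵢ = 305.3×0.917 + 186.1×0.128 + 191.9×0.453 = 390.7116
Σ mᵢcᵢTᵢ = 279.9601×9.5 + 23.8208×104.2 + 86.9307×61.5 = 10488
T = 10488 / 390.7116 = 26.84 °C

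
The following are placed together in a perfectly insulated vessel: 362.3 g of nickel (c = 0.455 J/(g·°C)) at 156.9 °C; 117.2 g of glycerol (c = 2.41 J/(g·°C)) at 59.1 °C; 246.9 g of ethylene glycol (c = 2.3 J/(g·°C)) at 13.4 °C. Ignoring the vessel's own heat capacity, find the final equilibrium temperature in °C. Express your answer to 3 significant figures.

T_f = 49.4 °C

Σ mᵢcᵢ(T − Tᵢ) = 0  ⇒  T = Σ mᵢcᵢTᵢ / Σ mᵢcᵢ
Σ mᵢcᵢ = 362.3×0.455 + 117.2×2.41 + 246.9×2.3 = 1015.1685
Σ mᵢcᵢTᵢ = 164.8465×156.9 + 282.452×59.1 + 567.87×13.4 = 50167
T = 50167 / 1015.1685 = 49.42 °C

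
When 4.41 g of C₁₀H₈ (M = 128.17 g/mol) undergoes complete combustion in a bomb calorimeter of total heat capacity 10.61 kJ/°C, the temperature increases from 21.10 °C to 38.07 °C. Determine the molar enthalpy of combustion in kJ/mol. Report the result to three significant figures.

ΔH = -5230 kJ/mol

ΔT = 38.07 − 21.10 = 16.97 °C
q_cal = C_cal × ΔT = 10.61 × 16.97 = 180.0517 kJ
n = 4.41 / 128.17 = 0.03441 mol
q_rxn = −q_cal = -180.0517 kJ
ΔH = -180.0517 / 0.03441 = -5233 kJ/mol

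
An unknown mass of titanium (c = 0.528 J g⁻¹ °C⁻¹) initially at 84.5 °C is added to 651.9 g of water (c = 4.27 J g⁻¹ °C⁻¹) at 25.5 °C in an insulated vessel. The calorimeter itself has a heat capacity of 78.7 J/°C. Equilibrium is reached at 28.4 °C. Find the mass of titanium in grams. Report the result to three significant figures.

m = 280 g

q_gained = (651.9 × 4.27 + 78.7) × (28.4 − 25.5) = 8301 J
q_lost = m × 0.528 × (84.5 − 28.4) = 29.6208 m
m = 8301 / 29.6208 = 280 g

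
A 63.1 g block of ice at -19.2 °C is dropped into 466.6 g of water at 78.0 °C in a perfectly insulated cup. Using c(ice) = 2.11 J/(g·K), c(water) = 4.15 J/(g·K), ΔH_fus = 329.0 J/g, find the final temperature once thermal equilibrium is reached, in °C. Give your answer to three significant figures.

T_f = 58.1 °C

Heat to bring ice to 0 °C and melt it: q₁ = 63.1×2.11×19.2 + 63.1×329.0 = 23316 J
Heat the water can supply cooling to 0 °C: 466.6×4.15×78.0 = 151038 J > q₁, so all ice melts.
Energy balance: 466.6×4.15×(78.0 − T) = 23316 + 63.1×4.15×(T − 0)
1936.39(78.0 − T) = 23316 + 261.865 T
151038 − 23316 = 2198.255 T
T = 127722 / 2198.255 = 58.10 °C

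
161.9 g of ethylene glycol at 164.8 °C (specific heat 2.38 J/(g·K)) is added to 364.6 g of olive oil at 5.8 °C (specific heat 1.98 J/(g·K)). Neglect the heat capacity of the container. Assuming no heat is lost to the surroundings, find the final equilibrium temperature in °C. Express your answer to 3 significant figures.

T_f = 61.1 °C

Heat lost by ethylene glycol = heat gained by olive oil.
(161.9)(2.38)(164.8 − T) = (364.6)(1.98)(T − 5.8)
385.322 (164.8 − T) = 721.908 (T − 5.8)
63501 − 385.322 T = 721.908 T − 4187.1
67688.1 = 1107.230 T
T = 61.13 °C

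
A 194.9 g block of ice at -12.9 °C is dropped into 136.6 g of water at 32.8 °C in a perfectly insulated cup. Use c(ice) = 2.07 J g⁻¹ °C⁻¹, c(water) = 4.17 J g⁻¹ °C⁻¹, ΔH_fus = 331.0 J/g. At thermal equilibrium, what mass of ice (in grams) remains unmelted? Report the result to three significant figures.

m_ice remaining = 154 g

Heat to warm all ice to 0 °C: 194.9×2.07×12.9 = 5204.4 J
Heat released by water cooling to 0 °C: 136.6×4.17×32.8 = 18684 J
18684 J < 5204.4 + 194.9×331.0 = 69716.3 J, so not all ice melts; final T = 0 °C.
Heat left for melting: 18684 − 5204.4 = 13479.6 J
Mass melted = 13479.6 / 331.0 = 40.72 g
Ice remaining = 194.9 − 40.72 = 154.18 g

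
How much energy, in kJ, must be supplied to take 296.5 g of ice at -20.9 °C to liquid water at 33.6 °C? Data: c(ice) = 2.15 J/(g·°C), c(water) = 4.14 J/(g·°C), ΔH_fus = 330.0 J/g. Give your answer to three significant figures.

q1 (heat ice -20.9→0.0 °C): 296.5 × 2.15 × 20.9 = 13323 J
q2 (melt at 0 °C): 296.5 × 330.0 = 97845 J
q3 (heat water 0.0→33.6 °C): 296.5 × 4.14 × 33.6 = 41244 J
Total: 13323 + 97845 + 41244 = 152412 J = 152 kJ

q = 152 kJ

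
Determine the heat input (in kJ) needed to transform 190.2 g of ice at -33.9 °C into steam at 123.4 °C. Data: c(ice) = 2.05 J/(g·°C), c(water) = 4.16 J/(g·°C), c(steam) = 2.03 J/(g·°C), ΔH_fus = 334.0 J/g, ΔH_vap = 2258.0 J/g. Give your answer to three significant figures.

q = 594 kJ

q1 (heat ice -33.9→0.0 °C): 190.2 × 2.05 × 33.9 = 13218 J
q2 (melt at 0 °C): 190.2 × 334.0 = 63527 J
q3 (heat water 0.0→100.0 °C): 190.2 × 4.16 × 100.0 = 79123 J
q4 (vaporize at 100 °C): 190.2 × 2258.0 = 429472 J
q5 (heat steam 100.0→123.4 °C): 190.2 × 2.03 × 23.4 = 9035 J
Total: 13218 + 63527 + 79123 + 429472 + 9035 = 594375 J = 594 kJ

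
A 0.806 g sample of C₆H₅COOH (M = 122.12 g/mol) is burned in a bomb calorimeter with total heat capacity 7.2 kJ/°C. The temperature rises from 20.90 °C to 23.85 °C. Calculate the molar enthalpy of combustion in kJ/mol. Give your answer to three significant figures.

ΔH = -3220 kJ/mol

ΔT = 23.85 − 20.90 = 2.95 °C
q_cal = C_cal × ΔT = 7.2 × 2.95 = 21.24 kJ
n = 0.806 / 122.12 = 0.006600 mol
q_rxn = −q_cal = -21.24 kJ
ΔH = -21.24 / 0.006600 = -3218 kJ/mol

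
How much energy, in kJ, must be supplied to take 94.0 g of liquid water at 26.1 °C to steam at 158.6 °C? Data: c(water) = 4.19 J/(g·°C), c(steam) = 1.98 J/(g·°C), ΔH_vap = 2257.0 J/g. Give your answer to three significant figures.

q1 (heat water 26.1→100.0 °C): 94.0 × 4.19 × 73.9 = 29106 J
q2 (vaporize at 100 °C): 94.0 × 2257.0 = 212158 J
q3 (heat steam 100.0→158.6 °C): 94.0 × 1.98 × 58.6 = 10907 J
Total: 29106 + 212158 + 10907 = 252171 J = 252 kJ

q = 252 kJ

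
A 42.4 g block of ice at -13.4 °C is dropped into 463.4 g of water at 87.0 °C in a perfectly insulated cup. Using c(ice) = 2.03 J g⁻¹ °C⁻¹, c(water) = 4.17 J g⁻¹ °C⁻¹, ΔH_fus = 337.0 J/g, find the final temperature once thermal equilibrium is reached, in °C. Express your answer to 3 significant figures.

T_f = 72.4 °C

Heat to bring ice to 0 °C and melt it: q₁ = 42.4×2.03×13.4 + 42.4×337.0 = 15442 J
Heat the water can supply cooling to 0 °C: 463.4×4.17×87.0 = 168117 J > q₁, so all ice melts.
Energy balance: 463.4×4.17×(87.0 − T) = 15442 + 42.4×4.17×(T − 0)
1932.378(87.0 − T) = 15442 + 176.808 T
168117 − 15442 = 2109.186 T
T = 152675 / 2109.186 = 72.39 °C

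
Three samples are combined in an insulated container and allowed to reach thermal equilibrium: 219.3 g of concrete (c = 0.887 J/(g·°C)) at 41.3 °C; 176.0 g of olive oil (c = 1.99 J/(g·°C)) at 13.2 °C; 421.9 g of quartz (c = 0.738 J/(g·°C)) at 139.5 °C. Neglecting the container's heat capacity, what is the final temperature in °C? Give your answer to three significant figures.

Σ mᵢcᵢ(T − Tᵢ) = 0  ⇒  T = Σ mᵢcᵢTᵢ / Σ mᵢcᵢ
Σ mᵢcᵢ = 219.3×0.887 + 176.0×1.99 + 421.9×0.738 = 856.1213
Σ mᵢcᵢTᵢ = 194.5191×41.3 + 350.24×13.2 + 311.3622×139.5 = 56092
T = 56092 / 856.1213 = 65.52 °C

T_f = 65.5 °C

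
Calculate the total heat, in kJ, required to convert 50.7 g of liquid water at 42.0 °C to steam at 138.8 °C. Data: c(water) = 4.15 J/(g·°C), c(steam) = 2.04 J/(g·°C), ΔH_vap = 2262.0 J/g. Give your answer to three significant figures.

q1 (heat water 42.0→100.0 °C): 50.7 × 4.15 × 58.0 = 12203 J
q2 (vaporize at 100 °C): 50.7 × 2262.0 = 114683 J
q3 (heat steam 100.0→138.8 °C): 50.7 × 2.04 × 38.8 = 4013 J
Total: 12203 + 114683 + 4013 = 130899 J = 131 kJ

q = 131 kJ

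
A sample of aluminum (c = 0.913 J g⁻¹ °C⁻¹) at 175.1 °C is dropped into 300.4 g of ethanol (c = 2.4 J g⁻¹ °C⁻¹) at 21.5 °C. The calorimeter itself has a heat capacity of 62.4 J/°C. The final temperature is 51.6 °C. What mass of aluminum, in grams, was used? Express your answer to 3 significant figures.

m = 209 g

q_gained = (300.4 × 2.4 + 62.4) × (51.6 − 21.5) = 23580 J
q_lost = m × 0.913 × (175.1 − 51.6) = 112.7555 m
m = 23580 / 112.7555 = 209 g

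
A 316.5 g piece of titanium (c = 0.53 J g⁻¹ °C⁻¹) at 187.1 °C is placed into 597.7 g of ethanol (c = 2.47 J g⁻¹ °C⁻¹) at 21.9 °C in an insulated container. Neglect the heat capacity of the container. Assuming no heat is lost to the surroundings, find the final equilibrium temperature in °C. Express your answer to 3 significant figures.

T_f = 38.8 °C

Heat lost by titanium = heat gained by ethanol.
(316.5)(0.53)(187.1 − T) = (597.7)(2.47)(T − 21.9)
167.745 (187.1 − T) = 1476.319 (T − 21.9)
31385 − 167.745 T = 1476.319 T − 32331
63716 = 1644.064 T
T = 38.76 °C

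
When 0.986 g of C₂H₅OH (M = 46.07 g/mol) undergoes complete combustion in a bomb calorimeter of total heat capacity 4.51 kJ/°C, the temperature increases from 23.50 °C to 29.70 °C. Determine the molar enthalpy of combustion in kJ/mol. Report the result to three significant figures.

ΔH = -1310 kJ/mol

ΔT = 29.70 − 23.50 = 6.20 °C
q_cal = C_cal × ΔT = 4.51 × 6.20 = 27.962 kJ
n = 0.986 / 46.07 = 0.02140 mol
q_rxn = −q_cal = -27.962 kJ
ΔH = -27.962 / 0.02140 = -1307 kJ/mol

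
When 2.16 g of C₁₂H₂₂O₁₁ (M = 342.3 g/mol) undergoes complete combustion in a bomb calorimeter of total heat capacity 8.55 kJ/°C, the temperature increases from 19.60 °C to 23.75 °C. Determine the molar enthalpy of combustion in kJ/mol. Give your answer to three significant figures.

ΔH = -5620 kJ/mol

ΔT = 23.75 − 19.60 = 4.15 °C
q_cal = C_cal × ΔT = 8.55 × 4.15 = 35.4825 kJ
n = 2.16 / 342.3 = 0.006310 mol
q_rxn = −q_cal = -35.4825 kJ
ΔH = -35.4825 / 0.006310 = -5623 kJ/mol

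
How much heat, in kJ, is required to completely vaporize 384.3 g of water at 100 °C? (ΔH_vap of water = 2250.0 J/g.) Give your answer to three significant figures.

q = m × ΔH_vap = 384.3 × 2250.0 = 864700 J = 865 kJ

q = 865 kJ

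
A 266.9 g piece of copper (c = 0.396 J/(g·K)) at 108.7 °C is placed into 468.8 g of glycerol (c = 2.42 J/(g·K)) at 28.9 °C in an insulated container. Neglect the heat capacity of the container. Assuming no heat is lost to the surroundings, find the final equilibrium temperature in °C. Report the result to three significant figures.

Heat lost by copper = heat gained by glycerol.
(266.9)(0.396)(108.7 − T) = (468.8)(2.42)(T − 28.9)
105.6924 (108.7 − T) = 1134.496 (T − 28.9)
11489 − 105.6924 T = 1134.496 T − 32787
44276 = 1240.1884 T
T = 35.70 °C

T_f = 35.7 °C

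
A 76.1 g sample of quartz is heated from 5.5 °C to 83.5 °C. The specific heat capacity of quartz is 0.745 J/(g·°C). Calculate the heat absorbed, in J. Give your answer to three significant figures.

q = 4420 J

q = m c ΔT = 76.1 × 0.745 × (83.5 − 5.5)
q = 76.1 × 0.745 × 78.0 = 4422 J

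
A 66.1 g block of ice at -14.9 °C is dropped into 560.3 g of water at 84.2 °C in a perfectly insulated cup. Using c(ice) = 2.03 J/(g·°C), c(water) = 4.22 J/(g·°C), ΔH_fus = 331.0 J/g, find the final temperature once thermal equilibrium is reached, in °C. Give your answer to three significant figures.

Heat to bring ice to 0 °C and melt it: q₁ = 66.1×2.03×14.9 + 66.1×331.0 = 23878 J
Heat the water can supply cooling to 0 °C: 560.3×4.22×84.2 = 199088 J > q₁, so all ice melts.
Energy balance: 560.3×4.22×(84.2 − T) = 23878 + 66.1×4.22×(T − 0)
2364.466(84.2 − T) = 23878 + 278.942 T
199088 − 23878 = 2643.408 T
T = 175210 / 2643.408 = 66.28 °C

T_f = 66.3 °C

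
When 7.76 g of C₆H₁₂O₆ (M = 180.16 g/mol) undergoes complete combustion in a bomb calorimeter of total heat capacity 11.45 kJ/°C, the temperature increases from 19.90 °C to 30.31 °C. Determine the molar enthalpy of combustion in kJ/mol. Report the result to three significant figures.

ΔH = -2770 kJ/mol

ΔT = 30.31 − 19.90 = 10.41 °C
q_cal = C_cal × ΔT = 11.45 × 10.41 = 119.1945 kJ
n = 7.76 / 180.16 = 0.04307 mol
q_rxn = −q_cal = -119.1945 kJ
ΔH = -119.1945 / 0.04307 = -2767 kJ/mol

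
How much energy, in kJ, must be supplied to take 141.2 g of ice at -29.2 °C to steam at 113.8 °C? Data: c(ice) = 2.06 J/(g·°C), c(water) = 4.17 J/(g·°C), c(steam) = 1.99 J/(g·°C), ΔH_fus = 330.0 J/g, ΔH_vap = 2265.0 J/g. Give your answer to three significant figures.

q1 (heat ice -29.2→0.0 °C): 141.2 × 2.06 × 29.2 = 8493 J
q2 (melt at 0 °C): 141.2 × 330.0 = 46596 J
q3 (heat water 0.0→100.0 °C): 141.2 × 4.17 × 100.0 = 58880 J
q4 (vaporize at 100 °C): 141.2 × 2265.0 = 319818 J
q5 (heat steam 100.0→113.8 °C): 141.2 × 1.99 × 13.8 = 3878 J
Total: 8493 + 46596 + 58880 + 319818 + 3878 = 437665 J = 438 kJ

q = 438 kJ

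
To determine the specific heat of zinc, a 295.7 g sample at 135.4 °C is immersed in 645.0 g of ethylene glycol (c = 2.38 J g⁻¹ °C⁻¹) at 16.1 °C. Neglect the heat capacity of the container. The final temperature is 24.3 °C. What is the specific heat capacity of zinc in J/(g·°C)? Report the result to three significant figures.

q_gained = (645.0 × 2.38) × (24.3 − 16.1) = 12590 J
q_lost = 295.7 × c × (135.4 − 24.3) = 32852.27 c
Set equal: c = 12590 / 32852.27 = 0.383 J/(g·°C)

c = 0.383 J/(g·°C)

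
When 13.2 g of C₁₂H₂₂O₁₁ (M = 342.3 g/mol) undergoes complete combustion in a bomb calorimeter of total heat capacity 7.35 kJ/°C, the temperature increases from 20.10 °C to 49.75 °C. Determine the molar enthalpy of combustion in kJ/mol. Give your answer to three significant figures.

ΔH = -5650 kJ/mol

ΔT = 49.75 − 20.10 = 29.65 °C
q_cal = C_cal × ΔT = 7.35 × 29.65 = 217.9275 kJ
n = 13.2 / 342.3 = 0.03856 mol
q_rxn = −q_cal = -217.9275 kJ
ΔH = -217.9275 / 0.03856 = -5652 kJ/mol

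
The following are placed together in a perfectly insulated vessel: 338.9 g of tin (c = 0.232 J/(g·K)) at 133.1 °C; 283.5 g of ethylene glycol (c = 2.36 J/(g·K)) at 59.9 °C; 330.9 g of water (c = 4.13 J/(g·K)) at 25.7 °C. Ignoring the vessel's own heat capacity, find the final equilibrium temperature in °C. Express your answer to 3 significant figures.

T_f = 40.5 °C

Σ mᵢcᵢ(T − Tᵢ) = 0  ⇒  T = Σ mᵢcᵢTᵢ / Σ mᵢcᵢ
Σ mᵢcᵢ = 338.9×0.232 + 283.5×2.36 + 330.9×4.13 = 2114.3018
Σ mᵢcᵢTᵢ = 78.6248×133.1 + 669.06×59.9 + 1366.617×25.7 = 85664
T = 85664 / 2114.3018 = 40.52 °C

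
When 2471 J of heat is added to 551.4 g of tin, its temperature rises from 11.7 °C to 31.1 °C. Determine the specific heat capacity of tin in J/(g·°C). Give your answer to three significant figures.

c = 0.231 J/(g·°C)

c = q / (m ΔT) = 2471 / (551.4 × 19.4)
c = 2471 / 10697.16 = 0.231 J/(g·°C)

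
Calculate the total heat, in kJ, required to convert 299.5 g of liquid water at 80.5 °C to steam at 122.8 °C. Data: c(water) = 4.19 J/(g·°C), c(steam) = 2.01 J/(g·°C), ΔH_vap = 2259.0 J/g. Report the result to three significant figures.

q = 715 kJ

q1 (heat water 80.5→100.0 °C): 299.5 × 4.19 × 19.5 = 24471 J
q2 (vaporize at 100 °C): 299.5 × 2259.0 = 676571 J
q3 (heat steam 100.0→122.8 °C): 299.5 × 2.01 × 22.8 = 13725 J
Total: 24471 + 676571 + 13725 = 714767 J = 715 kJ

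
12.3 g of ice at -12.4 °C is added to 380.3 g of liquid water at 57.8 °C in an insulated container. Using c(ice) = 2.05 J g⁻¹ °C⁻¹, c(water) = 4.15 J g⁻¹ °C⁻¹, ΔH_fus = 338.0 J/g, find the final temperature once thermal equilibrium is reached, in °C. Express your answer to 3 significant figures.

T_f = 53.2 °C

Heat to bring ice to 0 °C and melt it: q₁ = 12.3×2.05×12.4 + 12.3×338.0 = 4470.1 J
Heat the water can supply cooling to 0 °C: 380.3×4.15×57.8 = 91222.6 J > q₁, so all ice melts.
Energy balance: 380.3×4.15×(57.8 − T) = 4470.1 + 12.3×4.15×(T − 0)
1578.245(57.8 − T) = 4470.1 + 51.045 T
91222.6 − 4470.1 = 1629.290 T
T = 86752.5 / 1629.290 = 53.246 °C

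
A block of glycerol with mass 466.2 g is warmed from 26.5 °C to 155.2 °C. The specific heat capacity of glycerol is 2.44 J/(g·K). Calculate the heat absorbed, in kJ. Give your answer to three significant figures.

q = 146 kJ

q = m c ΔT = 466.2 × 2.44 × (155.2 − 26.5)
q = 466.2 × 2.44 × 128.7 = 146400 J = 146 kJ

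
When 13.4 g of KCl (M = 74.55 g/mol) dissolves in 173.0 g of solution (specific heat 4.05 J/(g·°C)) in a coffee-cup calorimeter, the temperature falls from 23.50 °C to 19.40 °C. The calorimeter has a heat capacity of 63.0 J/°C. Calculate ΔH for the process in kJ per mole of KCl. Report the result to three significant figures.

ΔH = 17.4 kJ/mol

|ΔT| = |19.40 − 23.50| = 4.10 °C
|q_surr| = (173.0 × 4.05 + 63.0) × 4.10 = 763.65 × 4.10 = 3131 J
n(KCl) = 13.4 / 74.55 = 0.1797 mol
Temperature fell, so q_rxn = +|q_surr| = 3.131 kJ
ΔH = q_rxn / n = 17.42 kJ/mol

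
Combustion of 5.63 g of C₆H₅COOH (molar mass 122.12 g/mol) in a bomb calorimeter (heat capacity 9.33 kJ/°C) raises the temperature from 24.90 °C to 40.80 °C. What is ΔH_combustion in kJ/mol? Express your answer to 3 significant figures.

ΔH = -3220 kJ/mol

ΔT = 40.80 − 24.90 = 15.90 °C
q_cal = C_cal × ΔT = 9.33 × 15.90 = 148.347 kJ
n = 5.63 / 122.12 = 0.04610 mol
q_rxn = −q_cal = -148.347 kJ
ΔH = -148.347 / 0.04610 = -3218 kJ/mol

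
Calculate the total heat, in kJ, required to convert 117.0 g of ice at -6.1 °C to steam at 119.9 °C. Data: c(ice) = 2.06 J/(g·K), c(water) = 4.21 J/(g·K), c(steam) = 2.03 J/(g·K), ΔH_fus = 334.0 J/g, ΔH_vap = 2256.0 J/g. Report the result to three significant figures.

q1 (heat ice -6.1→0.0 °C): 117.0 × 2.06 × 6.1 = 1470 J
q2 (melt at 0 °C): 117.0 × 334.0 = 39078 J
q3 (heat water 0.0→100.0 °C): 117.0 × 4.21 × 100.0 = 49257 J
q4 (vaporize at 100 °C): 117.0 × 2256.0 = 263952 J
q5 (heat steam 100.0→119.9 °C): 117.0 × 2.03 × 19.9 = 4726 J
Total: 1470 + 39078 + 49257 + 263952 + 4726 = 358483 J = 358 kJ

q = 358 kJ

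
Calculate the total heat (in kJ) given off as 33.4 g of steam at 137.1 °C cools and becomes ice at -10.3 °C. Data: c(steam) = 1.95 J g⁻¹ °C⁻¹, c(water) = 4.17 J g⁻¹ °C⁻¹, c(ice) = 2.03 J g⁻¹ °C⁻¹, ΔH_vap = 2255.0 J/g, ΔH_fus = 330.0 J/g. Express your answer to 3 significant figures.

q = 103 kJ

q1 (cool steam 137.1→100 °C): 33.4 × 1.95 × 37.1 = 2416 J
q2 (condense at 100 °C): 33.4 × 2255.0 = 75317 J
q3 (cool water 100→0 °C): 33.4 × 4.17 × 100.0 = 13928 J
q4 (freeze at 0 °C): 33.4 × 330.0 = 11022 J
q5 (cool ice 0→-10.3 °C): 33.4 × 2.03 × 10.3 = 698 J
Total: 2416 + 75317 + 13928 + 11022 + 698 = 103381 J = 103 kJ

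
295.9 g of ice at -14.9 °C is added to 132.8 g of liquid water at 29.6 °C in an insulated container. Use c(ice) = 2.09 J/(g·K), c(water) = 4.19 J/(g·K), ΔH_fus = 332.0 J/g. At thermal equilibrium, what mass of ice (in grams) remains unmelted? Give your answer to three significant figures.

Heat to warm all ice to 0 °C: 295.9×2.09×14.9 = 9214.6 J
Heat released by water cooling to 0 °C: 132.8×4.19×29.6 = 16470 J
16470 J < 9214.6 + 295.9×332.0 = 107453.4 J, so not all ice melts; final T = 0 °C.
Heat left for melting: 16470 − 9214.6 = 7255.4 J
Mass melted = 7255.4 / 332.0 = 21.85 g
Ice remaining = 295.9 − 21.85 = 274.05 g

m_ice remaining = 274 g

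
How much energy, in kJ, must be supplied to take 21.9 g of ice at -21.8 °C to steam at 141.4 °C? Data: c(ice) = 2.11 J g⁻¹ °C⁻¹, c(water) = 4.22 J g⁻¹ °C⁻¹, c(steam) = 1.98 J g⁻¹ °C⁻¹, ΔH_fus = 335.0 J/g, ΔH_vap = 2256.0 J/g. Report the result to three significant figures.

q = 68.8 kJ

q1 (heat ice -21.8→0.0 °C): 21.9 × 2.11 × 21.8 = 1007 J
q2 (melt at 0 °C): 21.9 × 335.0 = 7337 J
q3 (heat water 0.0→100.0 °C): 21.9 × 4.22 × 100.0 = 9242 J
q4 (vaporize at 100 °C): 21.9 × 2256.0 = 49406 J
q5 (heat steam 100.0→141.4 °C): 21.9 × 1.98 × 41.4 = 1795 J
Total: 1007 + 7337 + 9242 + 49406 + 1795 = 68787 J = 68.8 kJ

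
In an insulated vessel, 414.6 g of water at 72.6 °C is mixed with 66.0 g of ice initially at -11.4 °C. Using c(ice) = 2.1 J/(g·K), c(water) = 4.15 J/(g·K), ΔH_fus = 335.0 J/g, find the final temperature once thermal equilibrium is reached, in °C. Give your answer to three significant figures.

T_f = 50.8 °C

Heat to bring ice to 0 °C and melt it: q₁ = 66.0×2.1×11.4 + 66.0×335.0 = 23690 J
Heat the water can supply cooling to 0 °C: 414.6×4.15×72.6 = 124915 J > q₁, so all ice melts.
Energy balance: 414.6×4.15×(72.6 − T) = 23690 + 66.0×4.15×(T − 0)
1720.59(72.6 − T) = 23690 + 273.9 T
124915 − 23690 = 1994.49 T
T = 101225 / 1994.49 = 50.75 °C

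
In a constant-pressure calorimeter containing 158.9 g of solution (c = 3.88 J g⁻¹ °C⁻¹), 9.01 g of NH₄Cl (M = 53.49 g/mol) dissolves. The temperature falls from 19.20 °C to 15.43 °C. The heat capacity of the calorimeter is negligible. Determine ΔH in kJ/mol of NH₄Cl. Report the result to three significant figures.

|ΔT| = |15.43 − 19.20| = 3.77 °C
|q_surr| = (158.9 × 3.88) × 3.77 = 616.532 × 3.77 = 2324 J
n(NH₄Cl) = 9.01 / 53.49 = 0.1684 mol
Temperature fell, so q_rxn = +|q_surr| = 2.324 kJ
ΔH = q_rxn / n = 13.80 kJ/mol

ΔH = 13.8 kJ/mol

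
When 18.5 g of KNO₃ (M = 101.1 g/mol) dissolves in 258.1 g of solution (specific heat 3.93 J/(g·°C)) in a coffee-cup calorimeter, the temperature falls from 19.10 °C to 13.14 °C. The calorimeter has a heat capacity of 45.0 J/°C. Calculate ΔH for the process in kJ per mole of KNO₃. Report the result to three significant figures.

ΔH = 34.5 kJ/mol

|ΔT| = |13.14 − 19.10| = 5.96 °C
|q_surr| = (258.1 × 3.93 + 45.0) × 5.96 = 1059.333 × 5.96 = 6314 J
n(KNO₃) = 18.5 / 101.1 = 0.1830 mol
Temperature fell, so q_rxn = +|q_surr| = 6.314 kJ
ΔH = q_rxn / n = 34.50 kJ/mol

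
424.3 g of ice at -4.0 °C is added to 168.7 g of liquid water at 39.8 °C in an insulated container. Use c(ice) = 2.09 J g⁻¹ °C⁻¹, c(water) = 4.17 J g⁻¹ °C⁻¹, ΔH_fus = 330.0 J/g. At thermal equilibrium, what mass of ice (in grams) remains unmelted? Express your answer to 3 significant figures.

m_ice remaining = 350 g

Heat to warm all ice to 0 °C: 424.3×2.09×4.0 = 3547.1 J
Heat released by water cooling to 0 °C: 168.7×4.17×39.8 = 27998 J
27998 J < 3547.1 + 424.3×330.0 = 143566.1 J, so not all ice melts; final T = 0 °C.
Heat left for melting: 27998 − 3547.1 = 24450.9 J
Mass melted = 24450.9 / 330.0 = 74.09 g
Ice remaining = 424.3 − 74.09 = 350.21 g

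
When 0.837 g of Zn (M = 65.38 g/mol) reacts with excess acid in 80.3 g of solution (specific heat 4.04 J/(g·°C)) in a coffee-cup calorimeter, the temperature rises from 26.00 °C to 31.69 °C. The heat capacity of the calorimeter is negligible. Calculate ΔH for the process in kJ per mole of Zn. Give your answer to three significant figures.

ΔH = -144 kJ/mol

|ΔT| = |31.69 − 26.00| = 5.69 °C
|q_surr| = (80.3 × 4.04) × 5.69 = 324.412 × 5.69 = 1846 J
n(Zn) = 0.837 / 65.38 = 0.01280 mol
Temperature rose, so q_rxn = −|q_surr| = -1.846 kJ
ΔH = q_rxn / n = -144.2 kJ/mol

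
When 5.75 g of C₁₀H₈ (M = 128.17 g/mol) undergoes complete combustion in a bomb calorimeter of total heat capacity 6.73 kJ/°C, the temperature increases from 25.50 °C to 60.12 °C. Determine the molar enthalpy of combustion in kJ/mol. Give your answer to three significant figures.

ΔH = -5190 kJ/mol

ΔT = 60.12 − 25.50 = 34.62 °C
q_cal = C_cal × ΔT = 6.73 × 34.62 = 232.9926 kJ
n = 5.75 / 128.17 = 0.04486 mol
q_rxn = −q_cal = -232.9926 kJ
ΔH = -232.9926 / 0.04486 = -5194 kJ/mol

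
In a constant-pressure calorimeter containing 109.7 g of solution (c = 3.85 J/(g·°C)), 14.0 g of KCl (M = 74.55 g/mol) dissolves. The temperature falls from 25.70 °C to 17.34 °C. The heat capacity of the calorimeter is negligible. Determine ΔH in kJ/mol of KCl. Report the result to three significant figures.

ΔH = 18.8 kJ/mol

|ΔT| = |17.34 − 25.70| = 8.36 °C
|q_surr| = (109.7 × 3.85) × 8.36 = 422.345 × 8.36 = 3531 J
n(KCl) = 14.0 / 74.55 = 0.1878 mol
Temperature fell, so q_rxn = +|q_surr| = 3.531 kJ
ΔH = q_rxn / n = 18.80 kJ/mol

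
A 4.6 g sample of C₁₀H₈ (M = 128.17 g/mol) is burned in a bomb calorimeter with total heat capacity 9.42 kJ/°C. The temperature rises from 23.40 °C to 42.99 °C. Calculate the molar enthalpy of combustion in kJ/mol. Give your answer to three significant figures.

ΔT = 42.99 − 23.40 = 19.59 °C
q_cal = C_cal × ΔT = 9.42 × 19.59 = 184.5378 kJ
n = 4.6 / 128.17 = 0.03589 mol
q_rxn = −q_cal = -184.5378 kJ
ΔH = -184.5378 / 0.03589 = -5142 kJ/mol

ΔH = -5140 kJ/mol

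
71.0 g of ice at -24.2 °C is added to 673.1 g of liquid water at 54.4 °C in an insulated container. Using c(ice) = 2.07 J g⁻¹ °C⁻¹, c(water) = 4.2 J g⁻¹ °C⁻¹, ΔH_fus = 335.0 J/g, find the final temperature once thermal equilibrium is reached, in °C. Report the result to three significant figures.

Heat to bring ice to 0 °C and melt it: q₁ = 71.0×2.07×24.2 + 71.0×335.0 = 27342 J
Heat the water can supply cooling to 0 °C: 673.1×4.2×54.4 = 153790 J > q₁, so all ice melts.
Energy balance: 673.1×4.2×(54.4 − T) = 27342 + 71.0×4.2×(T − 0)
2827.02(54.4 − T) = 27342 + 298.2 T
153790 − 27342 = 3125.22 T
T = 126448 / 3125.22 = 40.46 °C

T_f = 40.5 °C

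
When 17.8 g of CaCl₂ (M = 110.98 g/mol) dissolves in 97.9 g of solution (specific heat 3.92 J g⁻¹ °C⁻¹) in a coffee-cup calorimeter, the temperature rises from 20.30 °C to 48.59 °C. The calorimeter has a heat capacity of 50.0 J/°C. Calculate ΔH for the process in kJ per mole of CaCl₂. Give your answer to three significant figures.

ΔH = -76.5 kJ/mol

|ΔT| = |48.59 − 20.30| = 28.29 °C
|q_surr| = (97.9 × 3.92 + 50.0) × 28.29 = 433.768 × 28.29 = 12270 J
n(CaCl₂) = 17.8 / 110.98 = 0.1604 mol
Temperature rose, so q_rxn = −|q_surr| = -12.27 kJ
ΔH = q_rxn / n = -76.50 kJ/mol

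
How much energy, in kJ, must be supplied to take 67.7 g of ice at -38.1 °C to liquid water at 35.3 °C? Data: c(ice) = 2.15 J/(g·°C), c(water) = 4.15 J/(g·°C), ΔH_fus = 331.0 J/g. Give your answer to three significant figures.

q1 (heat ice -38.1→0.0 °C): 67.7 × 2.15 × 38.1 = 5546 J
q2 (melt at 0 °C): 67.7 × 331.0 = 22409 J
q3 (heat water 0.0→35.3 °C): 67.7 × 4.15 × 35.3 = 9918 J
Total: 5546 + 22409 + 9918 = 37873 J = 37.9 kJ

q = 37.9 kJ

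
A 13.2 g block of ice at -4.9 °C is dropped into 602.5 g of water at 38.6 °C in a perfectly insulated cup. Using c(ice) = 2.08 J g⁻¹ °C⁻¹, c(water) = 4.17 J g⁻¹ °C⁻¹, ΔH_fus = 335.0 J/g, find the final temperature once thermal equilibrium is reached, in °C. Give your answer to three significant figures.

Heat to bring ice to 0 °C and melt it: q₁ = 13.2×2.08×4.9 + 13.2×335.0 = 4556.5 J
Heat the water can supply cooling to 0 °C: 602.5×4.17×38.6 = 96979.6 J > q₁, so all ice melts.
Energy balance: 602.5×4.17×(38.6 − T) = 4556.5 + 13.2×4.17×(T − 0)
2512.425(38.6 − T) = 4556.5 + 55.044 T
96979.6 − 4556.5 = 2567.469 T
T = 92423.1 / 2567.469 = 36.00 °C

T_f = 36.0 °C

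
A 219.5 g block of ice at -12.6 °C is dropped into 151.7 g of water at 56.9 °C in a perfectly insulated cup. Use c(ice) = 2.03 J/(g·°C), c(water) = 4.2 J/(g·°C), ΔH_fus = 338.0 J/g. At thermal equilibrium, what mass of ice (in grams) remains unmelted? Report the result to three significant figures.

m_ice remaining = 129 g

Heat to warm all ice to 0 °C: 219.5×2.03×12.6 = 5614.4 J
Heat released by water cooling to 0 °C: 151.7×4.2×56.9 = 36253 J
36253 J < 5614.4 + 219.5×338.0 = 79805.4 J, so not all ice melts; final T = 0 °C.
Heat left for melting: 36253 − 5614.4 = 30638.6 J
Mass melted = 30638.6 / 338.0 = 90.65 g
Ice remaining = 219.5 − 90.65 = 128.85 g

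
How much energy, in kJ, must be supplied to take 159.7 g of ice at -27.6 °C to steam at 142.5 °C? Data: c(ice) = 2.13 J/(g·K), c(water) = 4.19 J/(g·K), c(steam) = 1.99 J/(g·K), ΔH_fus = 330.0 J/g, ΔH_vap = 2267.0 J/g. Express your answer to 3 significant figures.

q = 505 kJ

q1 (heat ice -27.6→0.0 °C): 159.7 × 2.13 × 27.6 = 9388 J
q2 (melt at 0 °C): 159.7 × 330.0 = 52701 J
q3 (heat water 0.0→100.0 °C): 159.7 × 4.19 × 100.0 = 66914 J
q4 (vaporize at 100 °C): 159.7 × 2267.0 = 362040 J
q5 (heat steam 100.0→142.5 °C): 159.7 × 1.99 × 42.5 = 13507 J
Total: 9388 + 52701 + 66914 + 362040 + 13507 = 504550 J = 505 kJ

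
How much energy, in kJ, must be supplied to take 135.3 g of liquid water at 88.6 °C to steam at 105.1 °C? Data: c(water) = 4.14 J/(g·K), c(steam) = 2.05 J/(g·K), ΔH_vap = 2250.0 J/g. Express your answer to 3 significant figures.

q1 (heat water 88.6→100.0 °C): 135.3 × 4.14 × 11.4 = 6386 J
q2 (vaporize at 100 °C): 135.3 × 2250.0 = 304425 J
q3 (heat steam 100.0→105.1 °C): 135.3 × 2.05 × 5.1 = 1415 J
Total: 6386 + 304425 + 1415 = 312226 J = 312 kJ

q = 312 kJ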